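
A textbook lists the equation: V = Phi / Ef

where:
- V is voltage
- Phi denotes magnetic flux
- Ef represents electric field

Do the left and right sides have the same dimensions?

No

V (voltage) has dimensions [I^-1 L^2 M T^-3].
Phi (magnetic flux) has dimensions [I^-1 L^2 M T^-2].
Ef (electric field) has dimensions [I^-1 L M T^-3].

Left side: [I^-1 L^2 M T^-3]
Right side: [L T]

The two sides have different dimensions, so the equation is NOT dimensionally consistent.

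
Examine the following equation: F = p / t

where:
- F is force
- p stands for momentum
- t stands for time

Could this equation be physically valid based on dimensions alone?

Yes

F (force) has dimensions [L M T^-2].
p (momentum) has dimensions [L M T^-1].
t (time) has dimensions [T].

Left side: [L M T^-2]
Right side: [L M T^-2]

Both sides have the same dimensions, so the equation is dimensionally consistent.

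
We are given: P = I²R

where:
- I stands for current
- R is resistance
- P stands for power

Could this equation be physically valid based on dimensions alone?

Yes

I (current) has dimensions [I].
R (resistance) has dimensions [I^-2 L^2 M T^-3].
P (power) has dimensions [L^2 M T^-3].

Left side: [L^2 M T^-3]
Right side: [L^2 M T^-3]

Both sides have the same dimensions, so the equation is dimensionally consistent.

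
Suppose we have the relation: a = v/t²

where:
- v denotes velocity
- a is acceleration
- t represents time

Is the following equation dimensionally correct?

No

v (velocity) has dimensions [L T^-1].
a (acceleration) has dimensions [L T^-2].
t (time) has dimensions [T].

Left side: [L T^-2]
Right side: [L T^-3]

The two sides have different dimensions, so the equation is NOT dimensionally consistent.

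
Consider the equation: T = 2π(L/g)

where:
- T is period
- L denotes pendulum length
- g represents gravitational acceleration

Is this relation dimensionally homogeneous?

No

T (period) has dimensions [T].
L (pendulum length) has dimensions [L].
g (gravitational acceleration) has dimensions [L T^-2].

Left side: [T]
Right side: [T^2]

The two sides have different dimensions, so the equation is NOT dimensionally consistent.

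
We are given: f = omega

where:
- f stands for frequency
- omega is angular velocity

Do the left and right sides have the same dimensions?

Yes

f (frequency) has dimensions [T^-1].
omega (angular velocity) has dimensions [T^-1].

Left side: [T^-1]
Right side: [T^-1]

Both sides have the same dimensions, so the equation is dimensionally consistent.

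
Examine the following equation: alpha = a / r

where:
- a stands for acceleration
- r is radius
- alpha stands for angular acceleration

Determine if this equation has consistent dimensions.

Yes

a (acceleration) has dimensions [L T^-2].
r (radius) has dimensions [L].
alpha (angular acceleration) has dimensions [T^-2].

Left side: [T^-2]
Right side: [T^-2]

Both sides have the same dimensions, so the equation is dimensionally consistent.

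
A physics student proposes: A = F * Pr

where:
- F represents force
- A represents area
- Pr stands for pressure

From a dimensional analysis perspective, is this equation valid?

No

F (force) has dimensions [L M T^-2].
A (area) has dimensions [L^2].
Pr (pressure) has dimensions [L^-1 M T^-2].

Left side: [L^2]
Right side: [M^2 T^-4]

The two sides have different dimensions, so the equation is NOT dimensionally consistent.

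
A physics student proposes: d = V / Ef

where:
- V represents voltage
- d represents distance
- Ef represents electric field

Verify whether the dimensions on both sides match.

Yes

V (voltage) has dimensions [I^-1 L^2 M T^-3].
d (distance) has dimensions [L].
Ef (electric field) has dimensions [I^-1 L M T^-3].

Left side: [L]
Right side: [L]

Both sides have the same dimensions, so the equation is dimensionally consistent.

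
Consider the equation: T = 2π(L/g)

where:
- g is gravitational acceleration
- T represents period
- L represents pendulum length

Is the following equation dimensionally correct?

No

g (gravitational acceleration) has dimensions [L T^-2].
T (period) has dimensions [T].
L (pendulum length) has dimensions [L].

Left side: [T]
Right side: [T^2]

The two sides have different dimensions, so the equation is NOT dimensionally consistent.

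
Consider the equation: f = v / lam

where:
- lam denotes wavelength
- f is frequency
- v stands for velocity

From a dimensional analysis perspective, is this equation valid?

Yes

lam (wavelength) has dimensions [L].
f (frequency) has dimensions [T^-1].
v (velocity) has dimensions [L T^-1].

Left side: [T^-1]
Right side: [T^-1]

Both sides have the same dimensions, so the equation is dimensionally consistent.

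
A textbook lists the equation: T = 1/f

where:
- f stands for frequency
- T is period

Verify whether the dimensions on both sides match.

Yes

f (frequency) has dimensions [T^-1].
T (period) has dimensions [T].

Left side: [T]
Right side: [T]

Both sides have the same dimensions, so the equation is dimensionally consistent.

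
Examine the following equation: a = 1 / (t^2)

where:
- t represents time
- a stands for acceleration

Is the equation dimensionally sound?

No

t (time) has dimensions [T].
a (acceleration) has dimensions [L T^-2].

Left side: [L T^-2]
Right side: [T^-2]

The two sides have different dimensions, so the equation is NOT dimensionally consistent.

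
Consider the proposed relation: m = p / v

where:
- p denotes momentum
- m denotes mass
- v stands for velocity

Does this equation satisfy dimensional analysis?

Yes

p (momentum) has dimensions [L M T^-1].
m (mass) has dimensions [M].
v (velocity) has dimensions [L T^-1].

Left side: [M]
Right side: [M]

Both sides have the same dimensions, so the equation is dimensionally consistent.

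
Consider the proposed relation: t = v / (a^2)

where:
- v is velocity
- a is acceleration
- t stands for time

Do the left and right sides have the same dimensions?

No

v (velocity) has dimensions [L T^-1].
a (acceleration) has dimensions [L T^-2].
t (time) has dimensions [T].

Left side: [T]
Right side: [L^-1 T^3]

The two sides have different dimensions, so the equation is NOT dimensionally consistent.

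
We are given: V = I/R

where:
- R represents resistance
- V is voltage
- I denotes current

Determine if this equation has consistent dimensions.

No

R (resistance) has dimensions [I^-2 L^2 M T^-3].
V (voltage) has dimensions [I^-1 L^2 M T^-3].
I (current) has dimensions [I].

Left side: [I^-1 L^2 M T^-3]
Right side: [I^3 L^-2 M^-1 T^3]

The two sides have different dimensions, so the equation is NOT dimensionally consistent.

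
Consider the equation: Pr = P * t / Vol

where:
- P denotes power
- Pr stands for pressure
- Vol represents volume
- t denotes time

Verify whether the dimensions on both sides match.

Yes

P (power) has dimensions [L^2 M T^-3].
Pr (pressure) has dimensions [L^-1 M T^-2].
Vol (volume) has dimensions [L^3].
t (time) has dimensions [T].

Left side: [L^-1 M T^-2]
Right side: [L^-1 M T^-2]

Both sides have the same dimensions, so the equation is dimensionally consistent.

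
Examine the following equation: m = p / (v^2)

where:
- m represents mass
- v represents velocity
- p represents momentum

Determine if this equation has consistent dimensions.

No

m (mass) has dimensions [M].
v (velocity) has dimensions [L T^-1].
p (momentum) has dimensions [L M T^-1].

Left side: [M]
Right side: [L^-1 M T]

The two sides have different dimensions, so the equation is NOT dimensionally consistent.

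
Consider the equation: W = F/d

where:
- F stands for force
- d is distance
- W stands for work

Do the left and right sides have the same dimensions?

No

F (force) has dimensions [L M T^-2].
d (distance) has dimensions [L].
W (work) has dimensions [L^2 M T^-2].

Left side: [L^2 M T^-2]
Right side: [M T^-2]

The two sides have different dimensions, so the equation is NOT dimensionally consistent.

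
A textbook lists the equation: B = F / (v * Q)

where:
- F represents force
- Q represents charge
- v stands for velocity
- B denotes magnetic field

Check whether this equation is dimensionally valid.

Yes

F (force) has dimensions [L M T^-2].
Q (charge) has dimensions [I T].
v (velocity) has dimensions [L T^-1].
B (magnetic field) has dimensions [I^-1 M T^-2].

Left side: [I^-1 M T^-2]
Right side: [I^-1 M T^-2]

Both sides have the same dimensions, so the equation is dimensionally consistent.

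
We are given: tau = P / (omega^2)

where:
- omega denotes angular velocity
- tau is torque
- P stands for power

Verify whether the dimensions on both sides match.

No

omega (angular velocity) has dimensions [T^-1].
tau (torque) has dimensions [L^2 M T^-2].
P (power) has dimensions [L^2 M T^-3].

Left side: [L^2 M T^-2]
Right side: [L^2 M T^-1]

The two sides have different dimensions, so the equation is NOT dimensionally consistent.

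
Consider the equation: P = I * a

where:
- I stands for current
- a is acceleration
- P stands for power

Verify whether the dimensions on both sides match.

No

I (current) has dimensions [I].
a (acceleration) has dimensions [L T^-2].
P (power) has dimensions [L^2 M T^-3].

Left side: [L^2 M T^-3]
Right side: [I L T^-2]

The two sides have different dimensions, so the equation is NOT dimensionally consistent.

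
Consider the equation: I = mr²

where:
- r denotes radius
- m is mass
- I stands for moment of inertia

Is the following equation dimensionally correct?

Yes

r (radius) has dimensions [L].
m (mass) has dimensions [M].
I (moment of inertia) has dimensions [L^2 M].

Left side: [L^2 M]
Right side: [L^2 M]

Both sides have the same dimensions, so the equation is dimensionally consistent.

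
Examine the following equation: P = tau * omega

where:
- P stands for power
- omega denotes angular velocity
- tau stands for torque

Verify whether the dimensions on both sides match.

Yes

P (power) has dimensions [L^2 M T^-3].
omega (angular velocity) has dimensions [T^-1].
tau (torque) has dimensions [L^2 M T^-2].

Left side: [L^2 M T^-3]
Right side: [L^2 M T^-3]

Both sides have the same dimensions, so the equation is dimensionally consistent.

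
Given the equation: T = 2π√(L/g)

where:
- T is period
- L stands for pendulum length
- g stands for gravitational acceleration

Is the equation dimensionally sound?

Yes

T (period) has dimensions [T].
L (pendulum length) has dimensions [L].
g (gravitational acceleration) has dimensions [L T^-2].

Left side: [T]
Right side: [T]

Both sides have the same dimensions, so the equation is dimensionally consistent.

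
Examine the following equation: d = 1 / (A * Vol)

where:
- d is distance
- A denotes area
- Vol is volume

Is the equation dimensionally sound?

No

d (distance) has dimensions [L].
A (area) has dimensions [L^2].
Vol (volume) has dimensions [L^3].

Left side: [L]
Right side: [L^-5]

The two sides have different dimensions, so the equation is NOT dimensionally consistent.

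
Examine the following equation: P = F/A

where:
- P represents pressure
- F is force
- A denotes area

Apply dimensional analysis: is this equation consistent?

Yes

P (pressure) has dimensions [L^-1 M T^-2].
F (force) has dimensions [L M T^-2].
A (area) has dimensions [L^2].

Left side: [L^-1 M T^-2]
Right side: [L^-1 M T^-2]

Both sides have the same dimensions, so the equation is dimensionally consistent.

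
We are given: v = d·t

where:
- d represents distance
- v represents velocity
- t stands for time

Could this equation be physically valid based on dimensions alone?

No

d (distance) has dimensions [L].
v (velocity) has dimensions [L T^-1].
t (time) has dimensions [T].

Left side: [L T^-1]
Right side: [L T]

The two sides have different dimensions, so the equation is NOT dimensionally consistent.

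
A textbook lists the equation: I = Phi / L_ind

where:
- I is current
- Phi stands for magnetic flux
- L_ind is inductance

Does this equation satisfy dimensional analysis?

Yes

I (current) has dimensions [I].
Phi (magnetic flux) has dimensions [I^-1 L^2 M T^-2].
L_ind (inductance) has dimensions [I^-2 L^2 M T^-2].

Left side: [I]
Right side: [I]

Both sides have the same dimensions, so the equation is dimensionally consistent.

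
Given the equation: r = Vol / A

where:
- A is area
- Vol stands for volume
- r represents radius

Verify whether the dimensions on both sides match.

Yes

A (area) has dimensions [L^2].
Vol (volume) has dimensions [L^3].
r (radius) has dimensions [L].

Left side: [L]
Right side: [L]

Both sides have the same dimensions, so the equation is dimensionally consistent.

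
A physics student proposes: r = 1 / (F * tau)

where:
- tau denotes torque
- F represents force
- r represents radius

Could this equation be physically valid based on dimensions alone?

No

tau (torque) has dimensions [L^2 M T^-2].
F (force) has dimensions [L M T^-2].
r (radius) has dimensions [L].

Left side: [L]
Right side: [L^-3 M^-2 T^4]

The two sides have different dimensions, so the equation is NOT dimensionally consistent.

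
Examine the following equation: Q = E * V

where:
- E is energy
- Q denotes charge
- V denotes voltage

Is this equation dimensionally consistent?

No

E (energy) has dimensions [L^2 M T^-2].
Q (charge) has dimensions [I T].
V (voltage) has dimensions [I^-1 L^2 M T^-3].

Left side: [I T]
Right side: [I^-1 L^4 M^2 T^-5]

The two sides have different dimensions, so the equation is NOT dimensionally consistent.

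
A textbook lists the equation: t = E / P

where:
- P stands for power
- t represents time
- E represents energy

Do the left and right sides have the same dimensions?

Yes

P (power) has dimensions [L^2 M T^-3].
t (time) has dimensions [T].
E (energy) has dimensions [L^2 M T^-2].

Left side: [T]
Right side: [T]

Both sides have the same dimensions, so the equation is dimensionally consistent.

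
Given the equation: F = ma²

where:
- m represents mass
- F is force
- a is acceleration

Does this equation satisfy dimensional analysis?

No

m (mass) has dimensions [M].
F (force) has dimensions [L M T^-2].
a (acceleration) has dimensions [L T^-2].

Left side: [L M T^-2]
Right side: [L^2 M T^-4]

The two sides have different dimensions, so the equation is NOT dimensionally consistent.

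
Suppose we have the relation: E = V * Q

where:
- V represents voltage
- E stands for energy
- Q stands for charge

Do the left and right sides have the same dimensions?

Yes

V (voltage) has dimensions [I^-1 L^2 M T^-3].
E (energy) has dimensions [L^2 M T^-2].
Q (charge) has dimensions [I T].

Left side: [L^2 M T^-2]
Right side: [L^2 M T^-2]

Both sides have the same dimensions, so the equation is dimensionally consistent.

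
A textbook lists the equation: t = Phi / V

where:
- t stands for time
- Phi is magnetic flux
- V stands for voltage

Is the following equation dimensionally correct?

Yes

t (time) has dimensions [T].
Phi (magnetic flux) has dimensions [I^-1 L^2 M T^-2].
V (voltage) has dimensions [I^-1 L^2 M T^-3].

Left side: [T]
Right side: [T]

Both sides have the same dimensions, so the equation is dimensionally consistent.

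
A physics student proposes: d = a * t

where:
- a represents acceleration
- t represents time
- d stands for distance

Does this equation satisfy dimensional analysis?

No

a (acceleration) has dimensions [L T^-2].
t (time) has dimensions [T].
d (distance) has dimensions [L].

Left side: [L]
Right side: [L T^-1]

The two sides have different dimensions, so the equation is NOT dimensionally consistent.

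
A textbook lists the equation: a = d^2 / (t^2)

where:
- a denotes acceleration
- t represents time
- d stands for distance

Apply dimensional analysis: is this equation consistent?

No

a (acceleration) has dimensions [L T^-2].
t (time) has dimensions [T].
d (distance) has dimensions [L].

Left side: [L T^-2]
Right side: [L^2 T^-2]

The two sides have different dimensions, so the equation is NOT dimensionally consistent.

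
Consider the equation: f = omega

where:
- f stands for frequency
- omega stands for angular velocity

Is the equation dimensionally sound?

Yes

f (frequency) has dimensions [T^-1].
omega (angular velocity) has dimensions [T^-1].

Left side: [T^-1]
Right side: [T^-1]

Both sides have the same dimensions, so the equation is dimensionally consistent.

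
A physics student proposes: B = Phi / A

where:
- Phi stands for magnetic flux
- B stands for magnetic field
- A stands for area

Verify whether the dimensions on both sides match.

Yes

Phi (magnetic flux) has dimensions [I^-1 L^2 M T^-2].
B (magnetic field) has dimensions [I^-1 M T^-2].
A (area) has dimensions [L^2].

Left side: [I^-1 M T^-2]
Right side: [I^-1 M T^-2]

Both sides have the same dimensions, so the equation is dimensionally consistent.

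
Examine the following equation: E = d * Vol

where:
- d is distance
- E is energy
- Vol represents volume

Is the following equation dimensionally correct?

No

d (distance) has dimensions [L].
E (energy) has dimensions [L^2 M T^-2].
Vol (volume) has dimensions [L^3].

Left side: [L^2 M T^-2]
Right side: [L^4]

The two sides have different dimensions, so the equation is NOT dimensionally consistent.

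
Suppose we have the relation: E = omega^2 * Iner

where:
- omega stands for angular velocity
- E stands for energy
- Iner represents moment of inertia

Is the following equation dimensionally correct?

Yes

omega (angular velocity) has dimensions [T^-1].
E (energy) has dimensions [L^2 M T^-2].
Iner (moment of inertia) has dimensions [L^2 M].

Left side: [L^2 M T^-2]
Right side: [L^2 M T^-2]

Both sides have the same dimensions, so the equation is dimensionally consistent.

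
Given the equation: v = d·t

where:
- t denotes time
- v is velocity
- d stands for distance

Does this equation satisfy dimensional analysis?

No

t (time) has dimensions [T].
v (velocity) has dimensions [L T^-1].
d (distance) has dimensions [L].

Left side: [L T^-1]
Right side: [L T]

The two sides have different dimensions, so the equation is NOT dimensionally consistent.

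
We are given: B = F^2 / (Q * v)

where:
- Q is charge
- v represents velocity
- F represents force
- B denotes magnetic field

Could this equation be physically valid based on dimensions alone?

No

Q (charge) has dimensions [I T].
v (velocity) has dimensions [L T^-1].
F (force) has dimensions [L M T^-2].
B (magnetic field) has dimensions [I^-1 M T^-2].

Left side: [I^-1 M T^-2]
Right side: [I^-1 L M^2 T^-4]

The two sides have different dimensions, so the equation is NOT dimensionally consistent.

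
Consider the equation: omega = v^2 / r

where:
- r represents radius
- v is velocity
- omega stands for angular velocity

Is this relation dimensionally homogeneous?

No

r (radius) has dimensions [L].
v (velocity) has dimensions [L T^-1].
omega (angular velocity) has dimensions [T^-1].

Left side: [T^-1]
Right side: [L T^-2]

The two sides have different dimensions, so the equation is NOT dimensionally consistent.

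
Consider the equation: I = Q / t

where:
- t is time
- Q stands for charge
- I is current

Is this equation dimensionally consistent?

Yes

t (time) has dimensions [T].
Q (charge) has dimensions [I T].
I (current) has dimensions [I].

Left side: [I]
Right side: [I]

Both sides have the same dimensions, so the equation is dimensionally consistent.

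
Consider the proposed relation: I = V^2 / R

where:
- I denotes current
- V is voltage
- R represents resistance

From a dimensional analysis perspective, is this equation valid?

No

I (current) has dimensions [I].
V (voltage) has dimensions [I^-1 L^2 M T^-3].
R (resistance) has dimensions [I^-2 L^2 M T^-3].

Left side: [I]
Right side: [L^2 M T^-3]

The two sides have different dimensions, so the equation is NOT dimensionally consistent.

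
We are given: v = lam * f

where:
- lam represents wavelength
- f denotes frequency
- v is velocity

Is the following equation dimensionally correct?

Yes

lam (wavelength) has dimensions [L].
f (frequency) has dimensions [T^-1].
v (velocity) has dimensions [L T^-1].

Left side: [L T^-1]
Right side: [L T^-1]

Both sides have the same dimensions, so the equation is dimensionally consistent.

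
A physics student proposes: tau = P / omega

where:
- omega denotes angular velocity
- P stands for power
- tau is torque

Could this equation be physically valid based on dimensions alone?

Yes

omega (angular velocity) has dimensions [T^-1].
P (power) has dimensions [L^2 M T^-3].
tau (torque) has dimensions [L^2 M T^-2].

Left side: [L^2 M T^-2]
Right side: [L^2 M T^-2]

Both sides have the same dimensions, so the equation is dimensionally consistent.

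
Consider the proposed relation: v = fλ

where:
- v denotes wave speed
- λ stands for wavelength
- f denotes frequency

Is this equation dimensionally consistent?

Yes

v (wave speed) has dimensions [L T^-1].
λ (wavelength) has dimensions [L].
f (frequency) has dimensions [T^-1].

Left side: [L T^-1]
Right side: [L T^-1]

Both sides have the same dimensions, so the equation is dimensionally consistent.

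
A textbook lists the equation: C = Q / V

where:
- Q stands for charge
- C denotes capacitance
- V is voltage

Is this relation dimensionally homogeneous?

Yes

Q (charge) has dimensions [I T].
C (capacitance) has dimensions [I^2 L^-2 M^-1 T^4].
V (voltage) has dimensions [I^-1 L^2 M T^-3].

Left side: [I^2 L^-2 M^-1 T^4]
Right side: [I^2 L^-2 M^-1 T^4]

Both sides have the same dimensions, so the equation is dimensionally consistent.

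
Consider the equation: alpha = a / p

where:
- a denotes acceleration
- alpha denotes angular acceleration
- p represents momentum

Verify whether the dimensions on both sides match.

No

a (acceleration) has dimensions [L T^-2].
alpha (angular acceleration) has dimensions [T^-2].
p (momentum) has dimensions [L M T^-1].

Left side: [T^-2]
Right side: [M^-1 T^-1]

The two sides have different dimensions, so the equation is NOT dimensionally consistent.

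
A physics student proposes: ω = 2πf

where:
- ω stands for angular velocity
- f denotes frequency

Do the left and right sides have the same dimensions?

Yes

ω (angular velocity) has dimensions [T^-1].
f (frequency) has dimensions [T^-1].

Left side: [T^-1]
Right side: [T^-1]

Both sides have the same dimensions, so the equation is dimensionally consistent.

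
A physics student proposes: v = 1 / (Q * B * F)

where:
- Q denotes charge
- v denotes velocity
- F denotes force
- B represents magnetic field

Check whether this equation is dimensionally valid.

No

Q (charge) has dimensions [I T].
v (velocity) has dimensions [L T^-1].
F (force) has dimensions [L M T^-2].
B (magnetic field) has dimensions [I^-1 M T^-2].

Left side: [L T^-1]
Right side: [L^-1 M^-2 T^3]

The two sides have different dimensions, so the equation is NOT dimensionally consistent.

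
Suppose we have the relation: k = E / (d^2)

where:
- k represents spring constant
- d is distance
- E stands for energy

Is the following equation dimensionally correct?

Yes

k (spring constant) has dimensions [M T^-2].
d (distance) has dimensions [L].
E (energy) has dimensions [L^2 M T^-2].

Left side: [M T^-2]
Right side: [M T^-2]

Both sides have the same dimensions, so the equation is dimensionally consistent.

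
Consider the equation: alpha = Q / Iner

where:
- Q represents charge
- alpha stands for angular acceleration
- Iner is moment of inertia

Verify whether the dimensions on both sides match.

No

Q (charge) has dimensions [I T].
alpha (angular acceleration) has dimensions [T^-2].
Iner (moment of inertia) has dimensions [L^2 M].

Left side: [T^-2]
Right side: [I L^-2 M^-1 T]

The two sides have different dimensions, so the equation is NOT dimensionally consistent.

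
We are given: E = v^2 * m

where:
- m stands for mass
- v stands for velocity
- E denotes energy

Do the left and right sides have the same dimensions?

Yes

m (mass) has dimensions [M].
v (velocity) has dimensions [L T^-1].
E (energy) has dimensions [L^2 M T^-2].

Left side: [L^2 M T^-2]
Right side: [L^2 M T^-2]

Both sides have the same dimensions, so the equation is dimensionally consistent.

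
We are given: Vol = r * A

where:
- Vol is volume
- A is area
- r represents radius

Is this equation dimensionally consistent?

Yes

Vol (volume) has dimensions [L^3].
A (area) has dimensions [L^2].
r (radius) has dimensions [L].

Left side: [L^3]
Right side: [L^3]

Both sides have the same dimensions, so the equation is dimensionally consistent.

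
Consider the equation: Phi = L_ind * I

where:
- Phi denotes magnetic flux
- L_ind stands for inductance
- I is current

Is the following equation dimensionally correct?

Yes

Phi (magnetic flux) has dimensions [I^-1 L^2 M T^-2].
L_ind (inductance) has dimensions [I^-2 L^2 M T^-2].
I (current) has dimensions [I].

Left side: [I^-1 L^2 M T^-2]
Right side: [I^-1 L^2 M T^-2]

Both sides have the same dimensions, so the equation is dimensionally consistent.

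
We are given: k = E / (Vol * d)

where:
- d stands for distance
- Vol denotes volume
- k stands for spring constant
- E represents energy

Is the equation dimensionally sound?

No

d (distance) has dimensions [L].
Vol (volume) has dimensions [L^3].
k (spring constant) has dimensions [M T^-2].
E (energy) has dimensions [L^2 M T^-2].

Left side: [M T^-2]
Right side: [L^-2 M T^-2]

The two sides have different dimensions, so the equation is NOT dimensionally consistent.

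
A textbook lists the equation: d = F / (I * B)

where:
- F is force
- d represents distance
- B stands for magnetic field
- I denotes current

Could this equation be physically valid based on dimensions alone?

Yes

F (force) has dimensions [L M T^-2].
d (distance) has dimensions [L].
B (magnetic field) has dimensions [I^-1 M T^-2].
I (current) has dimensions [I].

Left side: [L]
Right side: [L]

Both sides have the same dimensions, so the equation is dimensionally consistent.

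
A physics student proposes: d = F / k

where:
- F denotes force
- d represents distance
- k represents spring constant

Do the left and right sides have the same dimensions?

Yes

F (force) has dimensions [L M T^-2].
d (distance) has dimensions [L].
k (spring constant) has dimensions [M T^-2].

Left side: [L]
Right side: [L]

Both sides have the same dimensions, so the equation is dimensionally consistent.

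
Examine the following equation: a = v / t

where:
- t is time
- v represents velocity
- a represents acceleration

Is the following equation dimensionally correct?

Yes

t (time) has dimensions [T].
v (velocity) has dimensions [L T^-1].
a (acceleration) has dimensions [L T^-2].

Left side: [L T^-2]
Right side: [L T^-2]

Both sides have the same dimensions, so the equation is dimensionally consistent.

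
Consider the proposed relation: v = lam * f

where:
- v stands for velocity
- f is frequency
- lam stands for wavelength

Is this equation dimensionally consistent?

Yes

v (velocity) has dimensions [L T^-1].
f (frequency) has dimensions [T^-1].
lam (wavelength) has dimensions [L].

Left side: [L T^-1]
Right side: [L T^-1]

Both sides have the same dimensions, so the equation is dimensionally consistent.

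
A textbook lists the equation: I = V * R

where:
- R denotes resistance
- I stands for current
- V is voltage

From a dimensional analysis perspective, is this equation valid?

No

R (resistance) has dimensions [I^-2 L^2 M T^-3].
I (current) has dimensions [I].
V (voltage) has dimensions [I^-1 L^2 M T^-3].

Left side: [I]
Right side: [I^-3 L^4 M^2 T^-6]

The two sides have different dimensions, so the equation is NOT dimensionally consistent.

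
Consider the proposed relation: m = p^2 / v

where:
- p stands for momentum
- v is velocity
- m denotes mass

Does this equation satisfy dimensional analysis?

No

p (momentum) has dimensions [L M T^-1].
v (velocity) has dimensions [L T^-1].
m (mass) has dimensions [M].

Left side: [M]
Right side: [L M^2 T^-1]

The two sides have different dimensions, so the equation is NOT dimensionally consistent.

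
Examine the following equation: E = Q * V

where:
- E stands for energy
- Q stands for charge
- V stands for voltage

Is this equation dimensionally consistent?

Yes

E (energy) has dimensions [L^2 M T^-2].
Q (charge) has dimensions [I T].
V (voltage) has dimensions [I^-1 L^2 M T^-3].

Left side: [L^2 M T^-2]
Right side: [L^2 M T^-2]

Both sides have the same dimensions, so the equation is dimensionally consistent.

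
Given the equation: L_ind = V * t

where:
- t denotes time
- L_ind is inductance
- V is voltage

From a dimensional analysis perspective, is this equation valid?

No

t (time) has dimensions [T].
L_ind (inductance) has dimensions [I^-2 L^2 M T^-2].
V (voltage) has dimensions [I^-1 L^2 M T^-3].

Left side: [I^-2 L^2 M T^-2]
Right side: [I^-1 L^2 M T^-2]

The two sides have different dimensions, so the equation is NOT dimensionally consistent.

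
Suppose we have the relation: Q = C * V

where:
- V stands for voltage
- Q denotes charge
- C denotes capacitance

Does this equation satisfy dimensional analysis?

Yes

V (voltage) has dimensions [I^-1 L^2 M T^-3].
Q (charge) has dimensions [I T].
C (capacitance) has dimensions [I^2 L^-2 M^-1 T^4].

Left side: [I T]
Right side: [I T]

Both sides have the same dimensions, so the equation is dimensionally consistent.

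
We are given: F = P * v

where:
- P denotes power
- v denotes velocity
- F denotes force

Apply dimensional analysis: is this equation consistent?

No

P (power) has dimensions [L^2 M T^-3].
v (velocity) has dimensions [L T^-1].
F (force) has dimensions [L M T^-2].

Left side: [L M T^-2]
Right side: [L^3 M T^-4]

The two sides have different dimensions, so the equation is NOT dimensionally consistent.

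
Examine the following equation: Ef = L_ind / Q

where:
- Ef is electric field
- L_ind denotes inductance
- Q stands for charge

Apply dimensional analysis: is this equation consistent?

No

Ef (electric field) has dimensions [I^-1 L M T^-3].
L_ind (inductance) has dimensions [I^-2 L^2 M T^-2].
Q (charge) has dimensions [I T].

Left side: [I^-1 L M T^-3]
Right side: [I^-3 L^2 M T^-3]

The two sides have different dimensions, so the equation is NOT dimensionally consistent.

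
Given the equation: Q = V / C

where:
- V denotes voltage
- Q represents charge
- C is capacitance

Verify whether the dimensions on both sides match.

No

V (voltage) has dimensions [I^-1 L^2 M T^-3].
Q (charge) has dimensions [I T].
C (capacitance) has dimensions [I^2 L^-2 M^-1 T^4].

Left side: [I T]
Right side: [I^-3 L^4 M^2 T^-7]

The two sides have different dimensions, so the equation is NOT dimensionally consistent.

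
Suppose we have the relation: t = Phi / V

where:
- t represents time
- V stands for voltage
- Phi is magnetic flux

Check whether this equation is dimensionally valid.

Yes

t (time) has dimensions [T].
V (voltage) has dimensions [I^-1 L^2 M T^-3].
Phi (magnetic flux) has dimensions [I^-1 L^2 M T^-2].

Left side: [T]
Right side: [T]

Both sides have the same dimensions, so the equation is dimensionally consistent.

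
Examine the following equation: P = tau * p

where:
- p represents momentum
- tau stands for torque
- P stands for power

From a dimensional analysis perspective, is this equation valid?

No

p (momentum) has dimensions [L M T^-1].
tau (torque) has dimensions [L^2 M T^-2].
P (power) has dimensions [L^2 M T^-3].

Left side: [L^2 M T^-3]
Right side: [L^3 M^2 T^-3]

The two sides have different dimensions, so the equation is NOT dimensionally consistent.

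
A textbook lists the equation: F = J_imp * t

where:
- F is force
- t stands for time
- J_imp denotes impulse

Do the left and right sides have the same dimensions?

No

F (force) has dimensions [L M T^-2].
t (time) has dimensions [T].
J_imp (impulse) has dimensions [L M T^-1].

Left side: [L M T^-2]
Right side: [L M]

The two sides have different dimensions, so the equation is NOT dimensionally consistent.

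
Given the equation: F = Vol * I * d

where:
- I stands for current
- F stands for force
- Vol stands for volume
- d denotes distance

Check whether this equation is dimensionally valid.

No

I (current) has dimensions [I].
F (force) has dimensions [L M T^-2].
Vol (volume) has dimensions [L^3].
d (distance) has dimensions [L].

Left side: [L M T^-2]
Right side: [I L^4]

The two sides have different dimensions, so the equation is NOT dimensionally consistent.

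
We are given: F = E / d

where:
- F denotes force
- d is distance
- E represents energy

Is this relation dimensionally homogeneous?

Yes

F (force) has dimensions [L M T^-2].
d (distance) has dimensions [L].
E (energy) has dimensions [L^2 M T^-2].

Left side: [L M T^-2]
Right side: [L M T^-2]

Both sides have the same dimensions, so the equation is dimensionally consistent.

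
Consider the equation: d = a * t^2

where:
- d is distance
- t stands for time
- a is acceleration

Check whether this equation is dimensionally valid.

Yes

d (distance) has dimensions [L].
t (time) has dimensions [T].
a (acceleration) has dimensions [L T^-2].

Left side: [L]
Right side: [L]

Both sides have the same dimensions, so the equation is dimensionally consistent.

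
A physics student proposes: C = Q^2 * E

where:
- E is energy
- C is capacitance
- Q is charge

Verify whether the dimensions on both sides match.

No

E (energy) has dimensions [L^2 M T^-2].
C (capacitance) has dimensions [I^2 L^-2 M^-1 T^4].
Q (charge) has dimensions [I T].

Left side: [I^2 L^-2 M^-1 T^4]
Right side: [I^2 L^2 M]

The two sides have different dimensions, so the equation is NOT dimensionally consistent.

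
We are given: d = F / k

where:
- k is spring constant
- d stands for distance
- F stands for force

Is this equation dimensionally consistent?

Yes

k (spring constant) has dimensions [M T^-2].
d (distance) has dimensions [L].
F (force) has dimensions [L M T^-2].

Left side: [L]
Right side: [L]

Both sides have the same dimensions, so the equation is dimensionally consistent.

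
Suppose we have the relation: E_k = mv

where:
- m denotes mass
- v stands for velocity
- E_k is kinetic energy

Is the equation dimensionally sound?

No

m (mass) has dimensions [M].
v (velocity) has dimensions [L T^-1].
E_k (kinetic energy) has dimensions [L^2 M T^-2].

Left side: [L^2 M T^-2]
Right side: [L M T^-1]

The two sides have different dimensions, so the equation is NOT dimensionally consistent.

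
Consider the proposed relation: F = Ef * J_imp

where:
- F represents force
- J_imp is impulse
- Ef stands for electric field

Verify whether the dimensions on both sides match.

No

F (force) has dimensions [L M T^-2].
J_imp (impulse) has dimensions [L M T^-1].
Ef (electric field) has dimensions [I^-1 L M T^-3].

Left side: [L M T^-2]
Right side: [I^-1 L^2 M^2 T^-4]

The two sides have different dimensions, so the equation is NOT dimensionally consistent.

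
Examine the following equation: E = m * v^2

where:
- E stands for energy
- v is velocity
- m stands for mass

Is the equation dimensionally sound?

Yes

E (energy) has dimensions [L^2 M T^-2].
v (velocity) has dimensions [L T^-1].
m (mass) has dimensions [M].

Left side: [L^2 M T^-2]
Right side: [L^2 M T^-2]

Both sides have the same dimensions, so the equation is dimensionally consistent.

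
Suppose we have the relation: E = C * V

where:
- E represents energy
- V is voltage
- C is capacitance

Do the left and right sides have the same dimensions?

No

E (energy) has dimensions [L^2 M T^-2].
V (voltage) has dimensions [I^-1 L^2 M T^-3].
C (capacitance) has dimensions [I^2 L^-2 M^-1 T^4].

Left side: [L^2 M T^-2]
Right side: [I T]

The two sides have different dimensions, so the equation is NOT dimensionally consistent.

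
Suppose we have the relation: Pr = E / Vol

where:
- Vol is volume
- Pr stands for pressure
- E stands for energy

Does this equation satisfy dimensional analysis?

Yes

Vol (volume) has dimensions [L^3].
Pr (pressure) has dimensions [L^-1 M T^-2].
E (energy) has dimensions [L^2 M T^-2].

Left side: [L^-1 M T^-2]
Right side: [L^-1 M T^-2]

Both sides have the same dimensions, so the equation is dimensionally consistent.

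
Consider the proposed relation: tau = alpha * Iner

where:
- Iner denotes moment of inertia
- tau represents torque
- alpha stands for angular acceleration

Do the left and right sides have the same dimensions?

Yes

Iner (moment of inertia) has dimensions [L^2 M].
tau (torque) has dimensions [L^2 M T^-2].
alpha (angular acceleration) has dimensions [T^-2].

Left side: [L^2 M T^-2]
Right side: [L^2 M T^-2]

Both sides have the same dimensions, so the equation is dimensionally consistent.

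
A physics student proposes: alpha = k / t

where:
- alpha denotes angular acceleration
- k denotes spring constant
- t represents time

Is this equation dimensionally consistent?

No

alpha (angular acceleration) has dimensions [T^-2].
k (spring constant) has dimensions [M T^-2].
t (time) has dimensions [T].

Left side: [T^-2]
Right side: [M T^-3]

The two sides have different dimensions, so the equation is NOT dimensionally consistent.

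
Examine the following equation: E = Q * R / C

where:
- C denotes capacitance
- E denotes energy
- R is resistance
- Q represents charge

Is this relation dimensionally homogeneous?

No

C (capacitance) has dimensions [I^2 L^-2 M^-1 T^4].
E (energy) has dimensions [L^2 M T^-2].
R (resistance) has dimensions [I^-2 L^2 M T^-3].
Q (charge) has dimensions [I T].

Left side: [L^2 M T^-2]
Right side: [I^-3 L^4 M^2 T^-6]

The two sides have different dimensions, so the equation is NOT dimensionally consistent.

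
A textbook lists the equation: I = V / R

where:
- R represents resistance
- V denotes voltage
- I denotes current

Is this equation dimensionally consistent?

Yes

R (resistance) has dimensions [I^-2 L^2 M T^-3].
V (voltage) has dimensions [I^-1 L^2 M T^-3].
I (current) has dimensions [I].

Left side: [I]
Right side: [I]

Both sides have the same dimensions, so the equation is dimensionally consistent.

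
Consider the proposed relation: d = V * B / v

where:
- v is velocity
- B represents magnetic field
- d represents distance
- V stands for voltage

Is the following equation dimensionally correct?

No

v (velocity) has dimensions [L T^-1].
B (magnetic field) has dimensions [I^-1 M T^-2].
d (distance) has dimensions [L].
V (voltage) has dimensions [I^-1 L^2 M T^-3].

Left side: [L]
Right side: [I^-2 L M^2 T^-4]

The two sides have different dimensions, so the equation is NOT dimensionally consistent.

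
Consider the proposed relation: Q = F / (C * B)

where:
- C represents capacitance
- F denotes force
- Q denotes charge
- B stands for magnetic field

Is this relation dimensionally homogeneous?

No

C (capacitance) has dimensions [I^2 L^-2 M^-1 T^4].
F (force) has dimensions [L M T^-2].
Q (charge) has dimensions [I T].
B (magnetic field) has dimensions [I^-1 M T^-2].

Left side: [I T]
Right side: [I^-1 L^3 M T^-4]

The two sides have different dimensions, so the equation is NOT dimensionally consistent.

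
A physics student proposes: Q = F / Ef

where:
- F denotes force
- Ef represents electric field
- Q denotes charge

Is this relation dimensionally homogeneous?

Yes

F (force) has dimensions [L M T^-2].
Ef (electric field) has dimensions [I^-1 L M T^-3].
Q (charge) has dimensions [I T].

Left side: [I T]
Right side: [I T]

Both sides have the same dimensions, so the equation is dimensionally consistent.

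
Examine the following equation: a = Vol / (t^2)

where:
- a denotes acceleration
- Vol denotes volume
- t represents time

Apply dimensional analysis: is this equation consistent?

No

a (acceleration) has dimensions [L T^-2].
Vol (volume) has dimensions [L^3].
t (time) has dimensions [T].

Left side: [L T^-2]
Right side: [L^3 T^-2]

The two sides have different dimensions, so the equation is NOT dimensionally consistent.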